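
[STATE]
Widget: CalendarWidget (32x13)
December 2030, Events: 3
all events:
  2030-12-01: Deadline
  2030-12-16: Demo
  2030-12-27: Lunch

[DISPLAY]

         December 2030          
Mo Tu We Th Fr Sa Su            
                   1*           
 2  3  4  5  6  7  8            
 9 10 11 12 13 14 15            
16* 17 18 19 20 21 22           
23 24 25 26 27* 28 29           
30 31                           
                                
                                
                                
                                
                                


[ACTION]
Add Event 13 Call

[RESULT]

         December 2030          
Mo Tu We Th Fr Sa Su            
                   1*           
 2  3  4  5  6  7  8            
 9 10 11 12 13* 14 15           
16* 17 18 19 20 21 22           
23 24 25 26 27* 28 29           
30 31                           
                                
                                
                                
                                
                                


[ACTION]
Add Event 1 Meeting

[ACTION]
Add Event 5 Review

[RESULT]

         December 2030          
Mo Tu We Th Fr Sa Su            
                   1*           
 2  3  4  5*  6  7  8           
 9 10 11 12 13* 14 15           
16* 17 18 19 20 21 22           
23 24 25 26 27* 28 29           
30 31                           
                                
                                
                                
                                
                                


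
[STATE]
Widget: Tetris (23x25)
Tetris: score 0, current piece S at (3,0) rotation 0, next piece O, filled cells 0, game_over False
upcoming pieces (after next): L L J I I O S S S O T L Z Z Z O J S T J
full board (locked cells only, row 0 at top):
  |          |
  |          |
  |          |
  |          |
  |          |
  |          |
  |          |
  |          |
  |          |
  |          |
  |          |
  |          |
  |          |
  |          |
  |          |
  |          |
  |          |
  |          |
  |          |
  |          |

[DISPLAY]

    ░░    │Next:       
   ░░     │▓▓          
          │▓▓          
          │            
          │            
          │            
          │Score:      
          │0           
          │            
          │            
          │            
          │            
          │            
          │            
          │            
          │            
          │            
          │            
          │            
          │            
          │            
          │            
          │            
          │            
          │            


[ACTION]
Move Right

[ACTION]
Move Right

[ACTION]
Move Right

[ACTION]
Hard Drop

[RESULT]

    ▓▓    │Next:       
    ▓▓    │  ▒         
          │▒▒▒         
          │            
          │            
          │            
          │Score:      
          │0           
          │            
          │            
          │            
          │            
          │            
          │            
          │            
          │            
          │            
          │            
       ░░ │            
      ░░  │            
          │            
          │            
          │            
          │            
          │            


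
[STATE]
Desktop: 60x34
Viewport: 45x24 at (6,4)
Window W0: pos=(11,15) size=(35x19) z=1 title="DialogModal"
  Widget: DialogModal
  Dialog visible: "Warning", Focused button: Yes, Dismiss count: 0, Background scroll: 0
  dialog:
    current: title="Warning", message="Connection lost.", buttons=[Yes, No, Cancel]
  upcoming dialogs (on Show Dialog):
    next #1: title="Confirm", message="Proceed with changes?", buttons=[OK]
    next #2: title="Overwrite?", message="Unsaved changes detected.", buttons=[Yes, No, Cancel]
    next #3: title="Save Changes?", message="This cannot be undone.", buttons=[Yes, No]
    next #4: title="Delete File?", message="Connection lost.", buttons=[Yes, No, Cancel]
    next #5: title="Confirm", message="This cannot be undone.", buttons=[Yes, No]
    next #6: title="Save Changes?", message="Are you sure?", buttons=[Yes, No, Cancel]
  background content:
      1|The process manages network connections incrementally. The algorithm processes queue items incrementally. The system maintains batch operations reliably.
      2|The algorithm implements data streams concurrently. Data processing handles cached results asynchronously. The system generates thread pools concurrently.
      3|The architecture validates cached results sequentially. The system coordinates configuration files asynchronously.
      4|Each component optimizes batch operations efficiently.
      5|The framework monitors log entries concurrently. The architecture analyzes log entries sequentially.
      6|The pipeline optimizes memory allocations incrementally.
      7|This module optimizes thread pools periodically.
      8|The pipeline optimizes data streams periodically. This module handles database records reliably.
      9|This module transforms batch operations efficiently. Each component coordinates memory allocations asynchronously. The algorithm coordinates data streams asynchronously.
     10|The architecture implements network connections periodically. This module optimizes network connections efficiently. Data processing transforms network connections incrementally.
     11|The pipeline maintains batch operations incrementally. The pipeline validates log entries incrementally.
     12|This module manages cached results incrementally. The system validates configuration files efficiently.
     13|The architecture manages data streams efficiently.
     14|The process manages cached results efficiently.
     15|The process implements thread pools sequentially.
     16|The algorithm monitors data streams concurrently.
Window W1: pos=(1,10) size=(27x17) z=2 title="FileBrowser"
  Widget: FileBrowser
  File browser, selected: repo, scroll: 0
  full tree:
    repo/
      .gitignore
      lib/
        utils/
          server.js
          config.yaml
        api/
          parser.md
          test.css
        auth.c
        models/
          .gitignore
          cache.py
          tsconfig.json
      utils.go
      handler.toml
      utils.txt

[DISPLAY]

                                             
                                             
                                             
                                             
                                             
                                             
━━━━━━━━━━━━━━━━━━━━━┓                       
eBrowser             ┃                       
─────────────────────┨                       
] repo/              ┃                       
.gitignore           ┃                       
[+] lib/             ┃━━━━━━━━━━━━━━━━━┓     
utils.go             ┃                 ┃     
handler.toml         ┃─────────────────┨     
utils.txt            ┃ges network conne┃     
                     ┃plements data str┃     
                     ┃ validates cached┃     
                     ┃ptimizes batch op┃     
                     ┃nitors log entrie┃     
                     ┃───────────┐y all┃     
                     ┃ning       │ pool┃     
                     ┃ion lost.  │strea┃     
━━━━━━━━━━━━━━━━━━━━━┛   Cancel  │ oper┃     
     ┃The a└─────────────────────┘netwo┃     


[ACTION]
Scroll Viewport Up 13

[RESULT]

                                             
                                             
                                             
                                             
                                             
                                             
                                             
                                             
                                             
                                             
━━━━━━━━━━━━━━━━━━━━━┓                       
eBrowser             ┃                       
─────────────────────┨                       
] repo/              ┃                       
.gitignore           ┃                       
[+] lib/             ┃━━━━━━━━━━━━━━━━━┓     
utils.go             ┃                 ┃     
handler.toml         ┃─────────────────┨     
utils.txt            ┃ges network conne┃     
                     ┃plements data str┃     
                     ┃ validates cached┃     
                     ┃ptimizes batch op┃     
                     ┃nitors log entrie┃     
                     ┃───────────┐y all┃     


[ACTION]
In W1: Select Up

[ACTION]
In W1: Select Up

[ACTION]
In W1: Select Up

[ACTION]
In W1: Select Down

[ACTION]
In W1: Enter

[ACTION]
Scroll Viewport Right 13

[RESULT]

                                             
                                             
                                             
                                             
                                             
                                             
                                             
                                             
                                             
                                             
━━━━━━━━━━━━┓                                
            ┃                                
────────────┨                                
            ┃                                
e           ┃                                
            ┃━━━━━━━━━━━━━━━━━┓              
            ┃                 ┃              
oml         ┃─────────────────┨              
            ┃ges network conne┃              
            ┃plements data str┃              
            ┃ validates cached┃              
            ┃ptimizes batch op┃              
            ┃nitors log entrie┃              
            ┃───────────┐y all┃              


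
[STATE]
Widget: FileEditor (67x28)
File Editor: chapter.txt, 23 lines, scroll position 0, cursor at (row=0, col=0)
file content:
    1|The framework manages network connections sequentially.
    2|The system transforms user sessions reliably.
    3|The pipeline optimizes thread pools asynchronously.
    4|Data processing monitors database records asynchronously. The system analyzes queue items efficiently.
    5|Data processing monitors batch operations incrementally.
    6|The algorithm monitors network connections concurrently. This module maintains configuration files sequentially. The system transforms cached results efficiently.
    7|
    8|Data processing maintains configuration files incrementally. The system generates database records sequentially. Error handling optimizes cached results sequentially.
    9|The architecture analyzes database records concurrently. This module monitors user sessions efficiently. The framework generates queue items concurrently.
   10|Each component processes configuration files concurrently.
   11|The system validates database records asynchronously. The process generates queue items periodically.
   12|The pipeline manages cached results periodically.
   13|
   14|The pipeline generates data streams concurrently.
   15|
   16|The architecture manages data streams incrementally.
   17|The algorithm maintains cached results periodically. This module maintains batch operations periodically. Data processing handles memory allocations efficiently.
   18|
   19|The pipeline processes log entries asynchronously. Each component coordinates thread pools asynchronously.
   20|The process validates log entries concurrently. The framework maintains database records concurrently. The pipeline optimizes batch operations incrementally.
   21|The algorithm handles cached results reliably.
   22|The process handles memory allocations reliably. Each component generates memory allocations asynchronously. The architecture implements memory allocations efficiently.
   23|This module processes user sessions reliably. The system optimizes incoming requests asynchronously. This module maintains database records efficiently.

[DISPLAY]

█he framework manages network connections sequentially.           ▲
The system transforms user sessions reliably.                     █
The pipeline optimizes thread pools asynchronously.               ░
Data processing monitors database records asynchronously. The syst░
Data processing monitors batch operations incrementally.          ░
The algorithm monitors network connections concurrently. This modu░
                                                                  ░
Data processing maintains configuration files incrementally. The s░
The architecture analyzes database records concurrently. This modu░
Each component processes configuration files concurrently.        ░
The system validates database records asynchronously. The process ░
The pipeline manages cached results periodically.                 ░
                                                                  ░
The pipeline generates data streams concurrently.                 ░
                                                                  ░
The architecture manages data streams incrementally.              ░
The algorithm maintains cached results periodically. This module m░
                                                                  ░
The pipeline processes log entries asynchronously. Each component ░
The process validates log entries concurrently. The framework main░
The algorithm handles cached results reliably.                    ░
The process handles memory allocations reliably. Each component ge░
This module processes user sessions reliably. The system optimizes░
                                                                  ░
                                                                  ░
                                                                  ░
                                                                  ░
                                                                  ▼


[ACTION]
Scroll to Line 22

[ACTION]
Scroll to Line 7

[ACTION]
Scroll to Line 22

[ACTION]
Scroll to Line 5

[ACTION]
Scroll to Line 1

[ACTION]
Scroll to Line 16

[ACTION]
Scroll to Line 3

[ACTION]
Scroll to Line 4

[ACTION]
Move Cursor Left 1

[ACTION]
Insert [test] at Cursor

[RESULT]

test█he framework manages network connections sequentially.       ▲
The system transforms user sessions reliably.                     █
The pipeline optimizes thread pools asynchronously.               ░
Data processing monitors database records asynchronously. The syst░
Data processing monitors batch operations incrementally.          ░
The algorithm monitors network connections concurrently. This modu░
                                                                  ░
Data processing maintains configuration files incrementally. The s░
The architecture analyzes database records concurrently. This modu░
Each component processes configuration files concurrently.        ░
The system validates database records asynchronously. The process ░
The pipeline manages cached results periodically.                 ░
                                                                  ░
The pipeline generates data streams concurrently.                 ░
                                                                  ░
The architecture manages data streams incrementally.              ░
The algorithm maintains cached results periodically. This module m░
                                                                  ░
The pipeline processes log entries asynchronously. Each component ░
The process validates log entries concurrently. The framework main░
The algorithm handles cached results reliably.                    ░
The process handles memory allocations reliably. Each component ge░
This module processes user sessions reliably. The system optimizes░
                                                                  ░
                                                                  ░
                                                                  ░
                                                                  ░
                                                                  ▼


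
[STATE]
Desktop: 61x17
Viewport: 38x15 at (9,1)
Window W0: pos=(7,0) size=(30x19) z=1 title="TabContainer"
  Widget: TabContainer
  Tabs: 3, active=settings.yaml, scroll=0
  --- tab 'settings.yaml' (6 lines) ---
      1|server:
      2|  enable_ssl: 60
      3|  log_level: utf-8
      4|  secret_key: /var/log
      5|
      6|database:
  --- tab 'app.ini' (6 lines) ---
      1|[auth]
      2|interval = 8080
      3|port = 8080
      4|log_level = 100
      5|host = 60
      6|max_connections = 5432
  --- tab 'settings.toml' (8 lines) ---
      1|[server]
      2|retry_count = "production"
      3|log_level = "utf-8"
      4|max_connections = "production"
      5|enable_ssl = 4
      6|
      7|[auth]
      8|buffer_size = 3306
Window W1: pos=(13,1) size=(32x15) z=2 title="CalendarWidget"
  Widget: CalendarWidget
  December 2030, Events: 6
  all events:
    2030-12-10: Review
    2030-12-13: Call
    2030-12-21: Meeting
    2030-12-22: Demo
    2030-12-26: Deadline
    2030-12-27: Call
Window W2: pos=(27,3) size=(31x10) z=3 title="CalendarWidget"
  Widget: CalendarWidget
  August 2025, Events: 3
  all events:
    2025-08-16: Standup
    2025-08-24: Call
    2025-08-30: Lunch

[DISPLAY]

TabC┏━━━━━━━━━━━━━━━━━━━━━━━━━━━━━━┓  
────┃ CalendarWidget               ┃  
sett┠─────────────┏━━━━━━━━━━━━━━━━━━━
────┃        Decem┃ CalendarWidget    
erve┃Mo Tu We Th F┠───────────────────
 ena┃             ┃         August 202
 log┃ 2  3  4  5  ┃Mo Tu We Th Fr Sa S
 sec┃ 9 10* 11 12 ┃             1  2  
    ┃16 17 18 19 2┃ 4  5  6  7  8  9 1
atab┃23 24 25 26* ┃11 12 13 14 15 16* 
    ┃30 31        ┃18 19 20 21 22 23 2
    ┃             ┗━━━━━━━━━━━━━━━━━━━
    ┃                              ┃  
    ┃                              ┃  
    ┗━━━━━━━━━━━━━━━━━━━━━━━━━━━━━━┛  


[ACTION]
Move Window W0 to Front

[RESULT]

TabContainer               ┃━━━━━━━┓  
───────────────────────────┨       ┃  
settings.yaml]│ app.ini │ s┃━━━━━━━━━━
───────────────────────────┃Widget    
erver:                     ┃──────────
 enable_ssl: 60            ┃August 202
 log_level: utf-8          ┃Th Fr Sa S
 secret_key: /var/log      ┃    1  2  
                           ┃ 7  8  9 1
atabase:                   ┃14 15 16* 
                           ┃21 22 23 2
                           ┃━━━━━━━━━━
                           ┃       ┃  
                           ┃       ┃  
                           ┃━━━━━━━┛  


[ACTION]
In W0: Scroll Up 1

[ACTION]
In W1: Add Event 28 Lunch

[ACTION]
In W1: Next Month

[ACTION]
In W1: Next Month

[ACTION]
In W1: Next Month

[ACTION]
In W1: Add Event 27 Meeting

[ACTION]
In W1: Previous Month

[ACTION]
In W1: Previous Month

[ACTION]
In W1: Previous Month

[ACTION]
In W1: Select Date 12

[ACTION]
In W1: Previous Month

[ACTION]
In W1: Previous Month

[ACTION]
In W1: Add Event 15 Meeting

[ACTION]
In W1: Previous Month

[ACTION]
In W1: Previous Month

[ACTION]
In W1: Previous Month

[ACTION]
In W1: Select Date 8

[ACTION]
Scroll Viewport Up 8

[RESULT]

━━━━━━━━━━━━━━━━━━━━━━━━━━━┓          
TabContainer               ┃━━━━━━━┓  
───────────────────────────┨       ┃  
settings.yaml]│ app.ini │ s┃━━━━━━━━━━
───────────────────────────┃Widget    
erver:                     ┃──────────
 enable_ssl: 60            ┃August 202
 log_level: utf-8          ┃Th Fr Sa S
 secret_key: /var/log      ┃    1  2  
                           ┃ 7  8  9 1
atabase:                   ┃14 15 16* 
                           ┃21 22 23 2
                           ┃━━━━━━━━━━
                           ┃       ┃  
                           ┃       ┃  


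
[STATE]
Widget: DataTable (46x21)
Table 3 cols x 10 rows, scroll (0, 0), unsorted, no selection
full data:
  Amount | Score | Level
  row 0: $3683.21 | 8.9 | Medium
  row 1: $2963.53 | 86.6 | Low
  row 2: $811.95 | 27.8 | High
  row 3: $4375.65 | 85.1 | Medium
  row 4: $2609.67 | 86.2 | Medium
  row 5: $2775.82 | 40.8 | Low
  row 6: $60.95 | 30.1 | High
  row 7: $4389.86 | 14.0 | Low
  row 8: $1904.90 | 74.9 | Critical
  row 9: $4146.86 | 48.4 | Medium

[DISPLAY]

Amount  │Score│Level                          
────────┼─────┼────────                       
$3683.21│8.9  │Medium                         
$2963.53│86.6 │Low                            
$811.95 │27.8 │High                           
$4375.65│85.1 │Medium                         
$2609.67│86.2 │Medium                         
$2775.82│40.8 │Low                            
$60.95  │30.1 │High                           
$4389.86│14.0 │Low                            
$1904.90│74.9 │Critical                       
$4146.86│48.4 │Medium                         
                                              
                                              
                                              
                                              
                                              
                                              
                                              
                                              
                                              


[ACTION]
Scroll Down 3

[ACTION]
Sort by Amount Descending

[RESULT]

Amount ▼│Score│Level                          
────────┼─────┼────────                       
$4389.86│14.0 │Low                            
$4375.65│85.1 │Medium                         
$4146.86│48.4 │Medium                         
$3683.21│8.9  │Medium                         
$2963.53│86.6 │Low                            
$2775.82│40.8 │Low                            
$2609.67│86.2 │Medium                         
$1904.90│74.9 │Critical                       
$811.95 │27.8 │High                           
$60.95  │30.1 │High                           
                                              
                                              
                                              
                                              
                                              
                                              
                                              
                                              
                                              


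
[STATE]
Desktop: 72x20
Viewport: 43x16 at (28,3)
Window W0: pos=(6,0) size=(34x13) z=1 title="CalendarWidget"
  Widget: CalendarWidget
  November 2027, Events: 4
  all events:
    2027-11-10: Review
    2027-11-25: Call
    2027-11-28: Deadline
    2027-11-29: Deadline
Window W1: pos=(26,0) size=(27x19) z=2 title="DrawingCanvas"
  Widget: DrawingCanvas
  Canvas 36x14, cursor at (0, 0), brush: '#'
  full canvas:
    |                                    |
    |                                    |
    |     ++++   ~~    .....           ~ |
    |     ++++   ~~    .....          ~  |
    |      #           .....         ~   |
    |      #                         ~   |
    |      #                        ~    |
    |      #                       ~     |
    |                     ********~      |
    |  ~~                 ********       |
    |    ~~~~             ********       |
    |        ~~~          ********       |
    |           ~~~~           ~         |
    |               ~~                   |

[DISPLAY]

                        ┃                  
                        ┃                  
    ++++   ~~    .....  ┃                  
    ++++   ~~    .....  ┃                  
     #           .....  ┃                  
     #                  ┃                  
     #                  ┃                  
     #                  ┃                  
                    ****┃                  
 ~~                 ****┃                  
   ~~~~             ****┃                  
       ~~~          ****┃                  
          ~~~~          ┃                  
              ~~        ┃                  
                        ┃                  
━━━━━━━━━━━━━━━━━━━━━━━━┛                  


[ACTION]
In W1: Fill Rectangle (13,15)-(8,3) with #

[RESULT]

                        ┃                  
                        ┃                  
    ++++   ~~    .....  ┃                  
    ++++   ~~    .....  ┃                  
     #           .....  ┃                  
     #                  ┃                  
     #                  ┃                  
     #                  ┃                  
  #############     ****┃                  
 ~#############     ****┃                  
  #############     ****┃                  
  #############     ****┃                  
  #############         ┃                  
  #############~        ┃                  
                        ┃                  
━━━━━━━━━━━━━━━━━━━━━━━━┛                  


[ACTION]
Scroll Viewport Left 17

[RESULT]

     November 2┃+                        ┃ 
u We Th Fr Sa S┃                         ┃ 
2  3  4  5  6  ┃     ++++   ~~    .....  ┃ 
9 10* 11 12 13 ┃     ++++   ~~    .....  ┃ 
6 17 18 19 20 2┃      #           .....  ┃ 
3 24 25* 26 27 ┃      #                  ┃ 
30             ┃      #                  ┃ 
               ┃      #                  ┃ 
               ┃   #############     ****┃ 
━━━━━━━━━━━━━━━┃  ~#############     ****┃ 
               ┃   #############     ****┃ 
               ┃   #############     ****┃ 
               ┃   #############         ┃ 
               ┃   #############~        ┃ 
               ┃                         ┃ 
               ┗━━━━━━━━━━━━━━━━━━━━━━━━━┛ 


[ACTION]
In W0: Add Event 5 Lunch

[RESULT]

     November 2┃+                        ┃ 
u We Th Fr Sa S┃                         ┃ 
2  3  4  5*  6 ┃     ++++   ~~    .....  ┃ 
9 10* 11 12 13 ┃     ++++   ~~    .....  ┃ 
6 17 18 19 20 2┃      #           .....  ┃ 
3 24 25* 26 27 ┃      #                  ┃ 
30             ┃      #                  ┃ 
               ┃      #                  ┃ 
               ┃   #############     ****┃ 
━━━━━━━━━━━━━━━┃  ~#############     ****┃ 
               ┃   #############     ****┃ 
               ┃   #############     ****┃ 
               ┃   #############         ┃ 
               ┃   #############~        ┃ 
               ┃                         ┃ 
               ┗━━━━━━━━━━━━━━━━━━━━━━━━━┛ 


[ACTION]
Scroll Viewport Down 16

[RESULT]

u We Th Fr Sa S┃                         ┃ 
2  3  4  5*  6 ┃     ++++   ~~    .....  ┃ 
9 10* 11 12 13 ┃     ++++   ~~    .....  ┃ 
6 17 18 19 20 2┃      #           .....  ┃ 
3 24 25* 26 27 ┃      #                  ┃ 
30             ┃      #                  ┃ 
               ┃      #                  ┃ 
               ┃   #############     ****┃ 
━━━━━━━━━━━━━━━┃  ~#############     ****┃ 
               ┃   #############     ****┃ 
               ┃   #############     ****┃ 
               ┃   #############         ┃ 
               ┃   #############~        ┃ 
               ┃                         ┃ 
               ┗━━━━━━━━━━━━━━━━━━━━━━━━━┛ 
                                           


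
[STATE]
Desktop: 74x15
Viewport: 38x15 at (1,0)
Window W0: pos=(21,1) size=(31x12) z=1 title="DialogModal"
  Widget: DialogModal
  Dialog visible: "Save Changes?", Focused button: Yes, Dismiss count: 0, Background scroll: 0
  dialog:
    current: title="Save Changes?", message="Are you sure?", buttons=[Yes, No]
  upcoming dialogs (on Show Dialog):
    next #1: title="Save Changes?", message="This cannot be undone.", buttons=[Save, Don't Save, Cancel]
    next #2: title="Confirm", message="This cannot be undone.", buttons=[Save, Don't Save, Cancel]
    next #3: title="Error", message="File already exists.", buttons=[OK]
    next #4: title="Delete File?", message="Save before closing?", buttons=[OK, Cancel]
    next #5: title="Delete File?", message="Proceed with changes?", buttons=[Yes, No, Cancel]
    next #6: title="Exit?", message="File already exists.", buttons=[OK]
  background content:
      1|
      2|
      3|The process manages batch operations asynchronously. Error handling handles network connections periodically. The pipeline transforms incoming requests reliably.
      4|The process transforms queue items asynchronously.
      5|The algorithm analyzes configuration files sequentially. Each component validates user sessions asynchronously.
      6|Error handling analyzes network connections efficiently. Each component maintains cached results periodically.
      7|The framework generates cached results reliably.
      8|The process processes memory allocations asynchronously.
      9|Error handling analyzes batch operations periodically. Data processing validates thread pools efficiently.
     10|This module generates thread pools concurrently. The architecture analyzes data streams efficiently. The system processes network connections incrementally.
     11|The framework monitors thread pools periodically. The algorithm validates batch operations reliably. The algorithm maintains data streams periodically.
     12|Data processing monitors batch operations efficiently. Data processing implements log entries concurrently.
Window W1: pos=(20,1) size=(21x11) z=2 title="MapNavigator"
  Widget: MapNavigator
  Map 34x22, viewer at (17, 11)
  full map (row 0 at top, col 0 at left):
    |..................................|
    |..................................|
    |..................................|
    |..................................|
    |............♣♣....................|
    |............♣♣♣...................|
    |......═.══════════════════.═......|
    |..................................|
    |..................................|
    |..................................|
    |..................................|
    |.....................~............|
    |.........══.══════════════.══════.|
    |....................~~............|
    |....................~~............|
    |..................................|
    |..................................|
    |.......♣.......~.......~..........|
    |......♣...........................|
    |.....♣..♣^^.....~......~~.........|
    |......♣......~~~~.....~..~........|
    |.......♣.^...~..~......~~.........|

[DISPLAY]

                                      
                   ┏━━━━━━━━━━━━━━━━━━
                   ┃ MapNavigator     
                   ┠──────────────────
                   ┃..................
                   ┃..................
                   ┃..................
                   ┃.........@...~....
                   ┃.══.══════════════
                   ┃............~~....
                   ┃............~~....
                   ┗━━━━━━━━━━━━━━━━━━
                    ┗━━━━━━━━━━━━━━━━━
                                      
                                      


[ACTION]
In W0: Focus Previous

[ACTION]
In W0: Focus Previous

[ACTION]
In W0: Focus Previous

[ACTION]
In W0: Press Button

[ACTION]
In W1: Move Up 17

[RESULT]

                                      
                   ┏━━━━━━━━━━━━━━━━━━
                   ┃ MapNavigator     
                   ┠──────────────────
                   ┃                  
                   ┃                  
                   ┃                  
                   ┃.........@........
                   ┃..................
                   ┃..................
                   ┃..................
                   ┗━━━━━━━━━━━━━━━━━━
                    ┗━━━━━━━━━━━━━━━━━
                                      
                                      


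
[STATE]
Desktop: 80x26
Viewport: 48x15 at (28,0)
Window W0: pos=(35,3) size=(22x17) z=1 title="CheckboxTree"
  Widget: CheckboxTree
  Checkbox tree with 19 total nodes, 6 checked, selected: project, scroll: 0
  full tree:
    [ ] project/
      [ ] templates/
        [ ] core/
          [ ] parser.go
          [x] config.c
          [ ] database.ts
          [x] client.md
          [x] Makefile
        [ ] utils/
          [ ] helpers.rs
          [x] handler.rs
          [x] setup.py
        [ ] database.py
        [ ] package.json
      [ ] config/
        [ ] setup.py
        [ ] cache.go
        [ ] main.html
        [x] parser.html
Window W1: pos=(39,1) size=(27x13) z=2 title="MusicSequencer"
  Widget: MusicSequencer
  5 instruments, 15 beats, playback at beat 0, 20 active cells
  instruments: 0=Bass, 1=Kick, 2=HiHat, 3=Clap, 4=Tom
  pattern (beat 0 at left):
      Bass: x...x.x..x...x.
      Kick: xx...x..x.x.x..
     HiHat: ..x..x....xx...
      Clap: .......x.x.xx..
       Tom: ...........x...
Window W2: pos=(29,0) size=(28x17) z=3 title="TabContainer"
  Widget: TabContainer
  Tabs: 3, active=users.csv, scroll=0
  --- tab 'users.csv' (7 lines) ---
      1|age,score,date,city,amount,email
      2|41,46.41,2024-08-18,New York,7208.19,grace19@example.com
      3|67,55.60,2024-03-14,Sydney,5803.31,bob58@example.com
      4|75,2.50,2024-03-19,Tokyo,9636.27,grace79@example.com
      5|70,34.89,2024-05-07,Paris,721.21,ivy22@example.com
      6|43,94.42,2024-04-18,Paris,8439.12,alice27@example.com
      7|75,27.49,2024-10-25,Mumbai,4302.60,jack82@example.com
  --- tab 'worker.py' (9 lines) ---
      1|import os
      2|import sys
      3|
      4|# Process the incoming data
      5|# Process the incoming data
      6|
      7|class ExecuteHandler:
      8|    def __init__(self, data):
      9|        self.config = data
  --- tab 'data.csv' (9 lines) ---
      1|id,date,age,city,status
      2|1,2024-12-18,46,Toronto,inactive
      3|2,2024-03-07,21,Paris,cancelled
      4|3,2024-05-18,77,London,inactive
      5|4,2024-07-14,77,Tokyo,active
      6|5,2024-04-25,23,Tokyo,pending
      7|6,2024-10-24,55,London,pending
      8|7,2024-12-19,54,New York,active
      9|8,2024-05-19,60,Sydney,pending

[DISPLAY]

 ┏━━━━━━━━━━━━━━━━━━━━━━━━━━┓                   
 ┃ TabContainer             ┃━━━━━━━━┓          
 ┠──────────────────────────┨        ┃          
 ┃[users.csv]│ worker.py │ d┃────────┨          
 ┃──────────────────────────┃1234    ┃          
 ┃age,score,date,city,amount┃··█·    ┃          
 ┃41,46.41,2024-08-18,New Yo┃·█··    ┃          
 ┃67,55.60,2024-03-14,Sydney┃█···    ┃          
 ┃75,2.50,2024-03-19,Tokyo,9┃██··    ┃          
 ┃70,34.89,2024-05-07,Paris,┃█···    ┃          
 ┃43,94.42,2024-04-18,Paris,┃        ┃          
 ┃75,27.49,2024-10-25,Mumbai┃        ┃          
 ┃                          ┃        ┃          
 ┃                          ┃━━━━━━━━┛          
 ┃                          ┃                   


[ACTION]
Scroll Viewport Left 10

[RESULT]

           ┏━━━━━━━━━━━━━━━━━━━━━━━━━━┓         
           ┃ TabContainer             ┃━━━━━━━━┓
           ┠──────────────────────────┨        ┃
           ┃[users.csv]│ worker.py │ d┃────────┨
           ┃──────────────────────────┃1234    ┃
           ┃age,score,date,city,amount┃··█·    ┃
           ┃41,46.41,2024-08-18,New Yo┃·█··    ┃
           ┃67,55.60,2024-03-14,Sydney┃█···    ┃
           ┃75,2.50,2024-03-19,Tokyo,9┃██··    ┃
           ┃70,34.89,2024-05-07,Paris,┃█···    ┃
           ┃43,94.42,2024-04-18,Paris,┃        ┃
           ┃75,27.49,2024-10-25,Mumbai┃        ┃
           ┃                          ┃        ┃
           ┃                          ┃━━━━━━━━┛
           ┃                          ┃         


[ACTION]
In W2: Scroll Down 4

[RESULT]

           ┏━━━━━━━━━━━━━━━━━━━━━━━━━━┓         
           ┃ TabContainer             ┃━━━━━━━━┓
           ┠──────────────────────────┨        ┃
           ┃[users.csv]│ worker.py │ d┃────────┨
           ┃──────────────────────────┃1234    ┃
           ┃70,34.89,2024-05-07,Paris,┃··█·    ┃
           ┃43,94.42,2024-04-18,Paris,┃·█··    ┃
           ┃75,27.49,2024-10-25,Mumbai┃█···    ┃
           ┃                          ┃██··    ┃
           ┃                          ┃█···    ┃
           ┃                          ┃        ┃
           ┃                          ┃        ┃
           ┃                          ┃        ┃
           ┃                          ┃━━━━━━━━┛
           ┃                          ┃         


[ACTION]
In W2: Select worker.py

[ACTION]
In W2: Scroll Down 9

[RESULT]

           ┏━━━━━━━━━━━━━━━━━━━━━━━━━━┓         
           ┃ TabContainer             ┃━━━━━━━━┓
           ┠──────────────────────────┨        ┃
           ┃ users.csv │[worker.py]│ d┃────────┨
           ┃──────────────────────────┃1234    ┃
           ┃        self.config = data┃··█·    ┃
           ┃                          ┃·█··    ┃
           ┃                          ┃█···    ┃
           ┃                          ┃██··    ┃
           ┃                          ┃█···    ┃
           ┃                          ┃        ┃
           ┃                          ┃        ┃
           ┃                          ┃        ┃
           ┃                          ┃━━━━━━━━┛
           ┃                          ┃         
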